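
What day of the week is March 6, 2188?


Thursday

Zeller's congruence:
q=6, m=3, k=88, j=21
h = (6 + ⌊13×4/5⌋ + 88 + ⌊88/4⌋ + ⌊21/4⌋ - 2×21) mod 7
= (6 + 10 + 88 + 22 + 5 - 42) mod 7
= 89 mod 7 = 5
h=5 → Thursday


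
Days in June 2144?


Month: June (month 6)
June has 30 days

30 days


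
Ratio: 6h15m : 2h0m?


25:8 (3.13)

Duration 1: 375 minutes
Duration 2: 120 minutes
Ratio = 375:120
GCD = 15
Simplified = 25:8
As a decimal: 25/8 ≈ 3.13


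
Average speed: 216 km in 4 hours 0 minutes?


Distance: 216 km
Time: 4 hours
Speed = 216 / 4 = 54.0 km/h

54.0 km/h


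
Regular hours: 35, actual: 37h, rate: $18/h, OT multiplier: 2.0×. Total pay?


Regular: 35h × $18 = $630.00
Overtime: 37 - 35 = 2h
OT pay: 2h × $18 × 2.0 = $72.00
Total = $630.00 + $72.00 = $702.00

$702.00


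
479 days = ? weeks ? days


Weeks: 479 ÷ 7 = 68 remainder 3

68 weeks 3 days


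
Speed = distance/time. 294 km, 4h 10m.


Distance: 294 km
Time: 4h 10m = 250 min = 250/60 = 25/6 hours
Speed = 294 ÷ (25/6) = 294 × 6 / 25 = 1764/25 ≈ 70.6 km/h

70.6 km/h


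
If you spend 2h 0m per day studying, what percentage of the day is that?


Time: 120 minutes
Day: 1440 minutes
Percentage = (120/1440) × 100 ≈ 8.3%

8.3%


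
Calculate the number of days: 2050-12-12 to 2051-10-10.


From December 12, 2050 to October 10, 2051
Rest of December 2050: 31 - 12 = 19
Full months: January 31, February 2051 28, March 31, April 30, May 31, June 30, July 31, August 31, September 30
Days into October 2051: 10
Total = 19 + 31 + 28 + 31 + 30 + 31 + 30 + 31 + 31 + 30 + 10 = 302 days

302 days


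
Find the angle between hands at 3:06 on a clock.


57.0°

Hour hand = 3×30 + 6×0.5 = 93.0°
Minute hand = 6×6 = 36°
Difference = |93.0 - 36| = 57.0°


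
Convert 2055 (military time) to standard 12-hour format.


Hour: 20
20 - 12 = 8 → PM

8:55 PM


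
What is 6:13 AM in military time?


Input: 6:13 AM
AM hour stays: 6

06:13


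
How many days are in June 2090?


Month: June (month 6)
June has 30 days

30 days


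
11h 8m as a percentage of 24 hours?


Total minutes: 11×60 + 8 = 668
Day = 24×60 = 1440 minutes
Fraction = 668/1440 ≈ 0.4639
As a percentage: 668/1440 × 100 ≈ 46.39%

0.4639 (46.39%)


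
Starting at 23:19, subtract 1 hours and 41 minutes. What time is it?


Start: 1399 minutes from midnight
Subtract: 101 minutes
Remaining: 1399 - 101 = 1298
Hours: 21, Minutes: 38

21:38


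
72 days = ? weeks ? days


Weeks: 72 ÷ 7 = 10 remainder 2

10 weeks 2 days


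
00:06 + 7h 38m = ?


07:44

Start: 6 minutes from midnight
Add: 458 minutes
Total: 464 minutes
Hours: 464 ÷ 60 = 7 remainder 44


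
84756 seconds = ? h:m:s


23h 32m 36s

Hours: 84756 ÷ 3600 = 23 remainder 1956
Minutes: 1956 ÷ 60 = 32 remainder 36
Seconds: 36


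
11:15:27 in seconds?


40527 seconds

Hours: 11 × 3600 = 39600
Minutes: 15 × 60 = 900
Seconds: 27
Total = 39600 + 900 + 27 = 40527


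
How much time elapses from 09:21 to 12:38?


3h 17m

End time in minutes: 12×60 + 38 = 758
Start time in minutes: 9×60 + 21 = 561
Difference = 758 - 561 = 197 minutes
= 3 hours 17 minutes


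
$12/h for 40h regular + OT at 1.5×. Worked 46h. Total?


Regular: 40h × $12 = $480.00
Overtime: 46 - 40 = 6h
OT pay: 6h × $12 × 1.5 = $108.00
Total = $480.00 + $108.00 = $588.00

$588.00


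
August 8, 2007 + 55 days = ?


October 2, 2007

Start: August 8, 2007
Add 55 days
August 8 → September 1: 31 - 8 + 1 = 24 days (55 - 24 = 31 left)
September 1 → October 1: 30 - 1 + 1 = 30 days (31 - 30 = 1 left)
October 1 + 1 = October 2, 2007


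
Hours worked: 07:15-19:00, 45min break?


11h 0m (660 minutes)

Total time = (19×60+0) - (7×60+15)
= 1140 - 435 = 705 min
Minus break: 705 - 45 = 660 min
= 11h 0m


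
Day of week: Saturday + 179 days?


Start: Saturday (index 5)
(5 + 179) mod 7
= 184 mod 7
= 2
Index 2 → Wednesday

Wednesday


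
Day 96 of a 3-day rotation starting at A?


Shifts: A, B, C
Start: A (index 0)
Day 96: (0 + 96 - 1) mod 3
= 95 mod 3
= 2
Index 2 → shift C

Shift C


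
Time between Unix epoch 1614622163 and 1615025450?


Difference = 1615025450 - 1614622163 = 403287 seconds
In hours: 403287 / 3600 ≈ 112.0
In days: 403287 / 86400 ≈ 4.67

403287 seconds (112.0 hours / 4.67 days)


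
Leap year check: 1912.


Rules: divisible by 4 AND (not by 100 OR by 400)
1912 ÷ 4 = 478 exactly → divisible by 4
1912 ÷ 100 = 19 remainder 12 → not divisible by 100
Divisible by 4 but not by 100 → leap year

Yes


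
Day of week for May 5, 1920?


Wednesday

Zeller's congruence:
q=5, m=5, k=20, j=19
h = (5 + ⌊13×6/5⌋ + 20 + ⌊20/4⌋ + ⌊19/4⌋ - 2×19) mod 7
= (5 + 15 + 20 + 5 + 4 - 38) mod 7
= 11 mod 7 = 4
h=4 → Wednesday


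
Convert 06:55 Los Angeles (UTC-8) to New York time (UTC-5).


09:55

Time difference = UTC-5 - UTC-8 = +3 hours
New hour = (6 + 3) mod 24
= 9 mod 24 = 9
Minutes unchanged → 09:55


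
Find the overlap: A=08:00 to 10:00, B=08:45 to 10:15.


75 minutes

Meeting A: 480-600 (in minutes from midnight)
Meeting B: 525-615
Overlap start = max(480, 525) = 525
Overlap end = min(600, 615) = 600
Overlap = max(0, 600 - 525) = 75 min


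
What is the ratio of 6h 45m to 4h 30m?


Duration 1: 405 minutes
Duration 2: 270 minutes
Ratio = 405:270
GCD = 135
Simplified = 3:2
As a decimal: 3/2 = 1.50

3:2 (1.50)


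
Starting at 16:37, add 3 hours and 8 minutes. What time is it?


Start: 997 minutes from midnight
Add: 188 minutes
Total: 1185 minutes
Hours: 1185 ÷ 60 = 19 remainder 45

19:45


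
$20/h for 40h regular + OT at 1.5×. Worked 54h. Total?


$1220.00

Regular: 40h × $20 = $800.00
Overtime: 54 - 40 = 14h
OT pay: 14h × $20 × 1.5 = $420.00
Total = $800.00 + $420.00 = $1220.00


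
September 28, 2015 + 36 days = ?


November 3, 2015

Start: September 28, 2015
Add 36 days
September 28 → October 1: 30 - 28 + 1 = 3 days (36 - 3 = 33 left)
October 1 → November 1: 31 - 1 + 1 = 31 days (33 - 31 = 2 left)
November 1 + 2 = November 3, 2015


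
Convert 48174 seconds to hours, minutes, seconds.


Hours: 48174 ÷ 3600 = 13 remainder 1374
Minutes: 1374 ÷ 60 = 22 remainder 54
Seconds: 54

13h 22m 54s


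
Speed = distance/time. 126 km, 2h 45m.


45.8 km/h

Distance: 126 km
Time: 2h 45m = 165 min = 165/60 = 11/4 hours
Speed = 126 ÷ (11/4) = 126 × 4 / 11 = 504/11 ≈ 45.8 km/h


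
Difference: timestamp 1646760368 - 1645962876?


797492 seconds (221.5 hours / 9.23 days)

Difference = 1646760368 - 1645962876 = 797492 seconds
In hours: 797492 / 3600 ≈ 221.5
In days: 797492 / 86400 ≈ 9.23


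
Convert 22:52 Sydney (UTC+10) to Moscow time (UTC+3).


Time difference = UTC+3 - UTC+10 = -7 hours
New hour = (22 -7) mod 24
= 15 mod 24 = 15
Minutes unchanged → 15:52

15:52


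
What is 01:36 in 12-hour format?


Hour: 1
1 < 12 → AM

1:36 AM


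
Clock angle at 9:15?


Hour hand = 9×30 + 15×0.5 = 277.5°
Minute hand = 15×6 = 90°
Difference = |277.5 - 90| = 187.5°
Since > 180°: 360 - 187.5 = 172.5°

172.5°


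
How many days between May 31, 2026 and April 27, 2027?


331 days

From May 31, 2026 to April 27, 2027
Rest of May 2026: 31 - 31 = 0
Full months: June 30, July 31, August 31, September 30, October 31, November 30, December 31, January 31, February 2027 28, March 31
Days into April 2027: 27
Total = 0 + 30 + 31 + 31 + 30 + 31 + 30 + 31 + 31 + 28 + 31 + 27 = 331 days


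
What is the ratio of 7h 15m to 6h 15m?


29:25 (1.16)

Duration 1: 435 minutes
Duration 2: 375 minutes
Ratio = 435:375
GCD = 15
Simplified = 29:25
As a decimal: 29/25 = 1.16


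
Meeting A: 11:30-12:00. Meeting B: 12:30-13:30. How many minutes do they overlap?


0 minutes

Meeting A: 690-720 (in minutes from midnight)
Meeting B: 750-810
Overlap start = max(690, 750) = 750
Overlap end = min(720, 810) = 720
Overlap = max(0, 720 - 750) = 0 min


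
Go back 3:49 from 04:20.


Start: 260 minutes from midnight
Subtract: 229 minutes
Remaining: 260 - 229 = 31
Hours: 0, Minutes: 31

00:31


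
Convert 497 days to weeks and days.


Weeks: 497 ÷ 7 = 71 remainder 0

71 weeks 0 days


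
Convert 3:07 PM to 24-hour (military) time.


15:07

Input: 3:07 PM
PM: 3 + 12 = 15


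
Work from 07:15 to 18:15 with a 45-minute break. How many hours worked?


10h 15m (615 minutes)

Total time = (18×60+15) - (7×60+15)
= 1095 - 435 = 660 min
Minus break: 660 - 45 = 615 min
= 10h 15m


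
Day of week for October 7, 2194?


Zeller's congruence:
q=7, m=10, k=94, j=21
h = (7 + ⌊13×11/5⌋ + 94 + ⌊94/4⌋ + ⌊21/4⌋ - 2×21) mod 7
= (7 + 28 + 94 + 23 + 5 - 42) mod 7
= 115 mod 7 = 3
h=3 → Tuesday

Tuesday


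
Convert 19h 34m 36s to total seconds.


Hours: 19 × 3600 = 68400
Minutes: 34 × 60 = 2040
Seconds: 36
Total = 68400 + 2040 + 36 = 70476

70476 seconds


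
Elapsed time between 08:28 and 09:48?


1h 20m

End time in minutes: 9×60 + 48 = 588
Start time in minutes: 8×60 + 28 = 508
Difference = 588 - 508 = 80 minutes
= 1 hours 20 minutes


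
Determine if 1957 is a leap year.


Rules: divisible by 4 AND (not by 100 OR by 400)
1957 ÷ 4 = 489 remainder 1 → not divisible by 4
Not divisible by 4 → not a leap year

No


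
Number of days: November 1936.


30 days

Month: November (month 11)
November has 30 days


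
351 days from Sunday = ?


Start: Sunday (index 6)
(6 + 351) mod 7
= 357 mod 7
= 0
Index 0 → Monday

Monday


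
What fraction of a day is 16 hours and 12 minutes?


0.6750 (67.50%)

Total minutes: 16×60 + 12 = 972
Day = 24×60 = 1440 minutes
Fraction = 972/1440 = 0.6750
As a percentage: 972/1440 × 100 = 67.50%


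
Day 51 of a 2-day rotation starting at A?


Shifts: A, B
Start: A (index 0)
Day 51: (0 + 51 - 1) mod 2
= 50 mod 2
= 0
Index 0 → shift A

Shift A


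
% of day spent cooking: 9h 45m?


Time: 585 minutes
Day: 1440 minutes
Percentage = (585/1440) × 100 ≈ 40.6%

40.6%


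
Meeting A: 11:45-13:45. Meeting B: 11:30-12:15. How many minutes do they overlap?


Meeting A: 705-825 (in minutes from midnight)
Meeting B: 690-735
Overlap start = max(705, 690) = 705
Overlap end = min(825, 735) = 735
Overlap = max(0, 735 - 705) = 30 min

30 minutes


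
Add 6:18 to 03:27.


09:45

Start: 207 minutes from midnight
Add: 378 minutes
Total: 585 minutes
Hours: 585 ÷ 60 = 9 remainder 45


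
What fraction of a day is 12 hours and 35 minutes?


Total minutes: 12×60 + 35 = 755
Day = 24×60 = 1440 minutes
Fraction = 755/1440 ≈ 0.5243
As a percentage: 755/1440 × 100 ≈ 52.43%

0.5243 (52.43%)


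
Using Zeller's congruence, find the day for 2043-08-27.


Zeller's congruence:
q=27, m=8, k=43, j=20
h = (27 + ⌊13×9/5⌋ + 43 + ⌊43/4⌋ + ⌊20/4⌋ - 2×20) mod 7
= (27 + 23 + 43 + 10 + 5 - 40) mod 7
= 68 mod 7 = 5
h=5 → Thursday

Thursday


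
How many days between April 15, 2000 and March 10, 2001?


329 days

From April 15, 2000 to March 10, 2001
Rest of April 2000: 30 - 15 = 15
Full months: May 31, June 30, July 31, August 31, September 30, October 31, November 30, December 31, January 31, February 2001 28
Days into March 2001: 10
Total = 15 + 31 + 30 + 31 + 31 + 30 + 31 + 30 + 31 + 31 + 28 + 10 = 329 days


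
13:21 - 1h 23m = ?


Start: 801 minutes from midnight
Subtract: 83 minutes
Remaining: 801 - 83 = 718
Hours: 11, Minutes: 58

11:58


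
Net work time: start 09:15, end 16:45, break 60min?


Total time = (16×60+45) - (9×60+15)
= 1005 - 555 = 450 min
Minus break: 450 - 60 = 390 min
= 6h 30m

6h 30m (390 minutes)


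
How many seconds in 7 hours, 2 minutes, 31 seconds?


25351 seconds

Hours: 7 × 3600 = 25200
Minutes: 2 × 60 = 120
Seconds: 31
Total = 25200 + 120 + 31 = 25351


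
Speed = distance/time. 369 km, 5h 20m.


69.2 km/h

Distance: 369 km
Time: 5h 20m = 320 min = 320/60 = 16/3 hours
Speed = 369 ÷ (16/3) = 369 × 3 / 16 = 1107/16 ≈ 69.2 km/h


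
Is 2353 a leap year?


No

Rules: divisible by 4 AND (not by 100 OR by 400)
2353 ÷ 4 = 588 remainder 1 → not divisible by 4
Not divisible by 4 → not a leap year


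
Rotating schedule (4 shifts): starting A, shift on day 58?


Shift B

Shifts: A, B, C, D
Start: A (index 0)
Day 58: (0 + 58 - 1) mod 4
= 57 mod 4
= 1
Index 1 → shift B


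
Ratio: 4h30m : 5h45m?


Duration 1: 270 minutes
Duration 2: 345 minutes
Ratio = 270:345
GCD = 15
Simplified = 18:23
As a decimal: 18/23 ≈ 0.78

18:23 (0.78)


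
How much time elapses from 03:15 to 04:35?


1h 20m

End time in minutes: 4×60 + 35 = 275
Start time in minutes: 3×60 + 15 = 195
Difference = 275 - 195 = 80 minutes
= 1 hours 20 minutes


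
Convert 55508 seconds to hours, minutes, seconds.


Hours: 55508 ÷ 3600 = 15 remainder 1508
Minutes: 1508 ÷ 60 = 25 remainder 8
Seconds: 8

15h 25m 8s


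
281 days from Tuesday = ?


Start: Tuesday (index 1)
(1 + 281) mod 7
= 282 mod 7
= 2
Index 2 → Wednesday

Wednesday


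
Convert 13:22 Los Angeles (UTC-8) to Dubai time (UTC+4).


01:22 (next day)

Time difference = UTC+4 - UTC-8 = +12 hours
New hour = (13 + 12) mod 24
= 25 mod 24 = 1
Minutes unchanged → 01:22; 25 ≥ 24 → next day


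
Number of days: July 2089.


Month: July (month 7)
July has 31 days

31 days


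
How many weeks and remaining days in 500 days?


71 weeks 3 days

Weeks: 500 ÷ 7 = 71 remainder 3


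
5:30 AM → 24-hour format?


05:30

Input: 5:30 AM
AM hour stays: 5


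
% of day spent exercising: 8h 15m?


Time: 495 minutes
Day: 1440 minutes
Percentage = (495/1440) × 100 ≈ 34.4%

34.4%


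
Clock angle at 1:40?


Hour hand = 1×30 + 40×0.5 = 50.0°
Minute hand = 40×6 = 240°
Difference = |50.0 - 240| = 190.0°
Since > 180°: 360 - 190.0 = 170.0°

170.0°


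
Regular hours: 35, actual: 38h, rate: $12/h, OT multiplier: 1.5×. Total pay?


Regular: 35h × $12 = $420.00
Overtime: 38 - 35 = 3h
OT pay: 3h × $12 × 1.5 = $54.00
Total = $420.00 + $54.00 = $474.00

$474.00


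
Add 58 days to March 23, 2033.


May 20, 2033

Start: March 23, 2033
Add 58 days
March 23 → April 1: 31 - 23 + 1 = 9 days (58 - 9 = 49 left)
April 1 → May 1: 30 - 1 + 1 = 30 days (49 - 30 = 19 left)
May 1 + 19 = May 20, 2033


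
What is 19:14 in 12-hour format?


Hour: 19
19 - 12 = 7 → PM

7:14 PM


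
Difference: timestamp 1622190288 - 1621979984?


Difference = 1622190288 - 1621979984 = 210304 seconds
In hours: 210304 / 3600 ≈ 58.4
In days: 210304 / 86400 ≈ 2.43

210304 seconds (58.4 hours / 2.43 days)


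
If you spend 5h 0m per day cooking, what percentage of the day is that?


20.8%

Time: 300 minutes
Day: 1440 minutes
Percentage = (300/1440) × 100 ≈ 20.8%


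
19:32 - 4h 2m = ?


15:30

Start: 1172 minutes from midnight
Subtract: 242 minutes
Remaining: 1172 - 242 = 930
Hours: 15, Minutes: 30


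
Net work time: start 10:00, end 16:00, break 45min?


Total time = (16×60+0) - (10×60+0)
= 960 - 600 = 360 min
Minus break: 360 - 45 = 315 min
= 5h 15m

5h 15m (315 minutes)


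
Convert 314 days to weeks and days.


44 weeks 6 days

Weeks: 314 ÷ 7 = 44 remainder 6


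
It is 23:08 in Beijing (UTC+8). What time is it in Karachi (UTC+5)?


Time difference = UTC+5 - UTC+8 = -3 hours
New hour = (23 -3) mod 24
= 20 mod 24 = 20
Minutes unchanged → 20:08

20:08


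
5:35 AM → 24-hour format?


05:35

Input: 5:35 AM
AM hour stays: 5


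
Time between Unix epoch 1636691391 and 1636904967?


213576 seconds (59.3 hours / 2.47 days)

Difference = 1636904967 - 1636691391 = 213576 seconds
In hours: 213576 / 3600 ≈ 59.3
In days: 213576 / 86400 ≈ 2.47


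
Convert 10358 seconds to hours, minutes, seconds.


Hours: 10358 ÷ 3600 = 2 remainder 3158
Minutes: 3158 ÷ 60 = 52 remainder 38
Seconds: 38

2h 52m 38s


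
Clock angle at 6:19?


Hour hand = 6×30 + 19×0.5 = 189.5°
Minute hand = 19×6 = 114°
Difference = |189.5 - 114| = 75.5°

75.5°


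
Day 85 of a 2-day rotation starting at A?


Shift A

Shifts: A, B
Start: A (index 0)
Day 85: (0 + 85 - 1) mod 2
= 84 mod 2
= 0
Index 0 → shift A


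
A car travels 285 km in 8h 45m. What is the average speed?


Distance: 285 km
Time: 8h 45m = 525 min = 525/60 = 35/4 hours
Speed = 285 ÷ (35/4) = 285 × 4 / 35 = 1140/35 ≈ 32.6 km/h

32.6 km/h


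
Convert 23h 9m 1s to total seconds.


83341 seconds

Hours: 23 × 3600 = 82800
Minutes: 9 × 60 = 540
Seconds: 1
Total = 82800 + 540 + 1 = 83341


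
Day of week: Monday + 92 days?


Start: Monday (index 0)
(0 + 92) mod 7
= 92 mod 7
= 1
Index 1 → Tuesday

Tuesday


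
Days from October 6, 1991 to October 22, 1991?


From October 6, 1991 to October 22, 1991
Same month: 22 - 6 = 16 days

16 days


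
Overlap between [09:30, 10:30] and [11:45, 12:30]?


Meeting A: 570-630 (in minutes from midnight)
Meeting B: 705-750
Overlap start = max(570, 705) = 705
Overlap end = min(630, 750) = 630
Overlap = max(0, 630 - 705) = 0 min

0 minutes


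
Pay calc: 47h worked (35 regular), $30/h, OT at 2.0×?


Regular: 35h × $30 = $1050.00
Overtime: 47 - 35 = 12h
OT pay: 12h × $30 × 2.0 = $720.00
Total = $1050.00 + $720.00 = $1770.00

$1770.00


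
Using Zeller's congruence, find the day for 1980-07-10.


Thursday

Zeller's congruence:
q=10, m=7, k=80, j=19
h = (10 + ⌊13×8/5⌋ + 80 + ⌊80/4⌋ + ⌊19/4⌋ - 2×19) mod 7
= (10 + 20 + 80 + 20 + 4 - 38) mod 7
= 96 mod 7 = 5
h=5 → Thursday


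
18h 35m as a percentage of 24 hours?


0.7743 (77.43%)

Total minutes: 18×60 + 35 = 1115
Day = 24×60 = 1440 minutes
Fraction = 1115/1440 ≈ 0.7743
As a percentage: 1115/1440 × 100 ≈ 77.43%


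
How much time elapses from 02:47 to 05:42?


End time in minutes: 5×60 + 42 = 342
Start time in minutes: 2×60 + 47 = 167
Difference = 342 - 167 = 175 minutes
= 2 hours 55 minutes

2h 55m


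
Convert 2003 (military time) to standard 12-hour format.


Hour: 20
20 - 12 = 8 → PM

8:03 PM


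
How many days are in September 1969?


Month: September (month 9)
September has 30 days

30 days


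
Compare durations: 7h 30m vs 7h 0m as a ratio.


Duration 1: 450 minutes
Duration 2: 420 minutes
Ratio = 450:420
GCD = 30
Simplified = 15:14
As a decimal: 15/14 ≈ 1.07

15:14 (1.07)


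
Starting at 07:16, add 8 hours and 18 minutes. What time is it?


Start: 436 minutes from midnight
Add: 498 minutes
Total: 934 minutes
Hours: 934 ÷ 60 = 15 remainder 34

15:34


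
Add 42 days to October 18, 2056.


November 29, 2056

Start: October 18, 2056
Add 42 days
October 18 → November 1: 31 - 18 + 1 = 14 days (42 - 14 = 28 left)
November 1 + 28 = November 29, 2056


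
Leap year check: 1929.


Rules: divisible by 4 AND (not by 100 OR by 400)
1929 ÷ 4 = 482 remainder 1 → not divisible by 4
Not divisible by 4 → not a leap year

No


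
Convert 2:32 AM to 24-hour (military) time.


Input: 2:32 AM
AM hour stays: 2

02:32


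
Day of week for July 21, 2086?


Sunday

Zeller's congruence:
q=21, m=7, k=86, j=20
h = (21 + ⌊13×8/5⌋ + 86 + ⌊86/4⌋ + ⌊20/4⌋ - 2×20) mod 7
= (21 + 20 + 86 + 21 + 5 - 40) mod 7
= 113 mod 7 = 1
h=1 → Sunday


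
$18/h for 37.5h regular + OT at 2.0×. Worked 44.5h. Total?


$927.00

Regular: 37.5h × $18 = $675.00
Overtime: 44.5 - 37.5 = 7.0h
OT pay: 7.0h × $18 × 2.0 = $252.00
Total = $675.00 + $252.00 = $927.00


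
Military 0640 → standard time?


6:40 AM

Hour: 6
6 < 12 → AM


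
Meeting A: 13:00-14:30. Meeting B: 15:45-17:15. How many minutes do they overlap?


Meeting A: 780-870 (in minutes from midnight)
Meeting B: 945-1035
Overlap start = max(780, 945) = 945
Overlap end = min(870, 1035) = 870
Overlap = max(0, 870 - 945) = 0 min

0 minutes


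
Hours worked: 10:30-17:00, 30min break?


Total time = (17×60+0) - (10×60+30)
= 1020 - 630 = 390 min
Minus break: 390 - 30 = 360 min
= 6h 0m

6h 0m (360 minutes)


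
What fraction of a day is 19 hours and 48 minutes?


0.8250 (82.50%)

Total minutes: 19×60 + 48 = 1188
Day = 24×60 = 1440 minutes
Fraction = 1188/1440 = 0.8250
As a percentage: 1188/1440 × 100 = 82.50%


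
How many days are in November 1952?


Month: November (month 11)
November has 30 days

30 days


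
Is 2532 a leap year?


Rules: divisible by 4 AND (not by 100 OR by 400)
2532 ÷ 4 = 633 exactly → divisible by 4
2532 ÷ 100 = 25 remainder 32 → not divisible by 100
Divisible by 4 but not by 100 → leap year

Yes


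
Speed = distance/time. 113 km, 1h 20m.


Distance: 113 km
Time: 1h 20m = 80 min = 80/60 = 4/3 hours
Speed = 113 ÷ (4/3) = 113 × 3 / 4 = 339/4 ≈ 84.8 km/h

84.8 km/h


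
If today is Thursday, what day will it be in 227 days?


Sunday

Start: Thursday (index 3)
(3 + 227) mod 7
= 230 mod 7
= 6
Index 6 → Sunday


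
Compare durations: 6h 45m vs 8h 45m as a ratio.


Duration 1: 405 minutes
Duration 2: 525 minutes
Ratio = 405:525
GCD = 15
Simplified = 27:35
As a decimal: 27/35 ≈ 0.77

27:35 (0.77)


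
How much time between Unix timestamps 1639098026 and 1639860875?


762849 seconds (211.9 hours / 8.83 days)

Difference = 1639860875 - 1639098026 = 762849 seconds
In hours: 762849 / 3600 ≈ 211.9
In days: 762849 / 86400 ≈ 8.83


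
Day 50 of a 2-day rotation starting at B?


Shifts: A, B
Start: B (index 1)
Day 50: (1 + 50 - 1) mod 2
= 50 mod 2
= 0
Index 0 → shift A

Shift A


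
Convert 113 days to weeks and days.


16 weeks 1 days

Weeks: 113 ÷ 7 = 16 remainder 1


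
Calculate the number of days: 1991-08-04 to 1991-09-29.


56 days

From August 4, 1991 to September 29, 1991
Rest of August 1991: 31 - 4 = 27
Days into September 1991: 29
Total = 27 + 29 = 56 days


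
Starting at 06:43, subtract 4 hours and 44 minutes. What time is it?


Start: 403 minutes from midnight
Subtract: 284 minutes
Remaining: 403 - 284 = 119
Hours: 1, Minutes: 59

01:59


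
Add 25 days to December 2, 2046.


December 27, 2046

Start: December 2, 2046
Add 25 days
December 2 + 25 = December 27, 2046


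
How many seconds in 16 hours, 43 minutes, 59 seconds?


Hours: 16 × 3600 = 57600
Minutes: 43 × 60 = 2580
Seconds: 59
Total = 57600 + 2580 + 59 = 60239

60239 seconds


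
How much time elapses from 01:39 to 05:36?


End time in minutes: 5×60 + 36 = 336
Start time in minutes: 1×60 + 39 = 99
Difference = 336 - 99 = 237 minutes
= 3 hours 57 minutes

3h 57m


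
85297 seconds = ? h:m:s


Hours: 85297 ÷ 3600 = 23 remainder 2497
Minutes: 2497 ÷ 60 = 41 remainder 37
Seconds: 37

23h 41m 37s


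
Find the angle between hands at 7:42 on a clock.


Hour hand = 7×30 + 42×0.5 = 231.0°
Minute hand = 42×6 = 252°
Difference = |231.0 - 252| = 21.0°

21.0°


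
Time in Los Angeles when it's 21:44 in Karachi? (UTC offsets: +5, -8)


Time difference = UTC-8 - UTC+5 = -13 hours
New hour = (21 -13) mod 24
= 8 mod 24 = 8
Minutes unchanged → 08:44

08:44


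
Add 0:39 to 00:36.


Start: 36 minutes from midnight
Add: 39 minutes
Total: 75 minutes
Hours: 75 ÷ 60 = 1 remainder 15

01:15


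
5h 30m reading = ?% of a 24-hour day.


Time: 330 minutes
Day: 1440 minutes
Percentage = (330/1440) × 100 ≈ 22.9%

22.9%


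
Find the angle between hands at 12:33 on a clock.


178.5°

Hour hand (12 ≡ 0 on the dial): 0×30 + 33×0.5 = 16.5°
Minute hand = 33×6 = 198°
Difference = |16.5 - 198| = 181.5°
Since > 180°: 360 - 181.5 = 178.5°


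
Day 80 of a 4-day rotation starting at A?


Shifts: A, B, C, D
Start: A (index 0)
Day 80: (0 + 80 - 1) mod 4
= 79 mod 4
= 3
Index 3 → shift D

Shift D


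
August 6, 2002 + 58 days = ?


October 3, 2002

Start: August 6, 2002
Add 58 days
August 6 → September 1: 31 - 6 + 1 = 26 days (58 - 26 = 32 left)
September 1 → October 1: 30 - 1 + 1 = 30 days (32 - 30 = 2 left)
October 1 + 2 = October 3, 2002


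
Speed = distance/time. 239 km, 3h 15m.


73.5 km/h

Distance: 239 km
Time: 3h 15m = 195 min = 195/60 = 13/4 hours
Speed = 239 ÷ (13/4) = 239 × 4 / 13 = 956/13 ≈ 73.5 km/h


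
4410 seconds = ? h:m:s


1h 13m 30s

Hours: 4410 ÷ 3600 = 1 remainder 810
Minutes: 810 ÷ 60 = 13 remainder 30
Seconds: 30


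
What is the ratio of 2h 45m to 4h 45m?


Duration 1: 165 minutes
Duration 2: 285 minutes
Ratio = 165:285
GCD = 15
Simplified = 11:19
As a decimal: 11/19 ≈ 0.58

11:19 (0.58)


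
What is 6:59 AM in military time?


Input: 6:59 AM
AM hour stays: 6

06:59


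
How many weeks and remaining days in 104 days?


Weeks: 104 ÷ 7 = 14 remainder 6

14 weeks 6 days


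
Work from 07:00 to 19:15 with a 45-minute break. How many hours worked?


Total time = (19×60+15) - (7×60+0)
= 1155 - 420 = 735 min
Minus break: 735 - 45 = 690 min
= 11h 30m

11h 30m (690 minutes)


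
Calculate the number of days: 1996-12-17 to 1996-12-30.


From December 17, 1996 to December 30, 1996
Same month: 30 - 17 = 13 days

13 days


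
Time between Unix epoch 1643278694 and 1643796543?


Difference = 1643796543 - 1643278694 = 517849 seconds
In hours: 517849 / 3600 ≈ 143.8
In days: 517849 / 86400 ≈ 5.99

517849 seconds (143.8 hours / 5.99 days)


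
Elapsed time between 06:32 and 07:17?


0h 45m

End time in minutes: 7×60 + 17 = 437
Start time in minutes: 6×60 + 32 = 392
Difference = 437 - 392 = 45 minutes
= 0 hours 45 minutes


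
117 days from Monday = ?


Start: Monday (index 0)
(0 + 117) mod 7
= 117 mod 7
= 5
Index 5 → Saturday

Saturday


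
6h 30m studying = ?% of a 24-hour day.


27.1%

Time: 390 minutes
Day: 1440 minutes
Percentage = (390/1440) × 100 ≈ 27.1%


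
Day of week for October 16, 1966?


Zeller's congruence:
q=16, m=10, k=66, j=19
h = (16 + ⌊13×11/5⌋ + 66 + ⌊66/4⌋ + ⌊19/4⌋ - 2×19) mod 7
= (16 + 28 + 66 + 16 + 4 - 38) mod 7
= 92 mod 7 = 1
h=1 → Sunday

Sunday


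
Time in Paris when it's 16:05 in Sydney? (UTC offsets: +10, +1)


Time difference = UTC+1 - UTC+10 = -9 hours
New hour = (16 -9) mod 24
= 7 mod 24 = 7
Minutes unchanged → 07:05

07:05


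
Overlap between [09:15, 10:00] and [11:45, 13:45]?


0 minutes

Meeting A: 555-600 (in minutes from midnight)
Meeting B: 705-825
Overlap start = max(555, 705) = 705
Overlap end = min(600, 825) = 600
Overlap = max(0, 600 - 705) = 0 min


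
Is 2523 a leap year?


No

Rules: divisible by 4 AND (not by 100 OR by 400)
2523 ÷ 4 = 630 remainder 3 → not divisible by 4
Not divisible by 4 → not a leap year


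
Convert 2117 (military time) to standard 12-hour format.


9:17 PM

Hour: 21
21 - 12 = 9 → PM


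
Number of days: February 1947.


28 days

Month: February (month 2)
February: 28 or 29 (leap year)
1947 leap year? No


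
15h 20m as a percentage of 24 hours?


Total minutes: 15×60 + 20 = 920
Day = 24×60 = 1440 minutes
Fraction = 920/1440 ≈ 0.6389
As a percentage: 920/1440 × 100 ≈ 63.89%

0.6389 (63.89%)


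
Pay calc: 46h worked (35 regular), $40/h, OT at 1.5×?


Regular: 35h × $40 = $1400.00
Overtime: 46 - 35 = 11h
OT pay: 11h × $40 × 1.5 = $660.00
Total = $1400.00 + $660.00 = $2060.00

$2060.00


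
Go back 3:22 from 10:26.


07:04

Start: 626 minutes from midnight
Subtract: 202 minutes
Remaining: 626 - 202 = 424
Hours: 7, Minutes: 4


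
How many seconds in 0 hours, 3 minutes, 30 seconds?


Hours: 0 × 3600 = 0
Minutes: 3 × 60 = 180
Seconds: 30
Total = 0 + 180 + 30 = 210

210 seconds


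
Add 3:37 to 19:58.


23:35

Start: 1198 minutes from midnight
Add: 217 minutes
Total: 1415 minutes
Hours: 1415 ÷ 60 = 23 remainder 35


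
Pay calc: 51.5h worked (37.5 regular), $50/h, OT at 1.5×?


Regular: 37.5h × $50 = $1875.00
Overtime: 51.5 - 37.5 = 14.0h
OT pay: 14.0h × $50 × 1.5 = $1050.00
Total = $1875.00 + $1050.00 = $2925.00

$2925.00


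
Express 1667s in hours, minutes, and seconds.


Hours: 1667 ÷ 3600 = 0 remainder 1667
Minutes: 1667 ÷ 60 = 27 remainder 47
Seconds: 47

0h 27m 47s


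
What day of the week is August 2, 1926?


Zeller's congruence:
q=2, m=8, k=26, j=19
h = (2 + ⌊13×9/5⌋ + 26 + ⌊26/4⌋ + ⌊19/4⌋ - 2×19) mod 7
= (2 + 23 + 26 + 6 + 4 - 38) mod 7
= 23 mod 7 = 2
h=2 → Monday

Monday


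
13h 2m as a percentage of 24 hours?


Total minutes: 13×60 + 2 = 782
Day = 24×60 = 1440 minutes
Fraction = 782/1440 ≈ 0.5431
As a percentage: 782/1440 × 100 ≈ 54.31%

0.5431 (54.31%)


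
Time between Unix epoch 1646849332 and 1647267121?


Difference = 1647267121 - 1646849332 = 417789 seconds
In hours: 417789 / 3600 ≈ 116.1
In days: 417789 / 86400 ≈ 4.84

417789 seconds (116.1 hours / 4.84 days)


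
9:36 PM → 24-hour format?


Input: 9:36 PM
PM: 9 + 12 = 21

21:36


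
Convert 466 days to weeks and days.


Weeks: 466 ÷ 7 = 66 remainder 4

66 weeks 4 days


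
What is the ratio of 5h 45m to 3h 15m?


23:13 (1.77)

Duration 1: 345 minutes
Duration 2: 195 minutes
Ratio = 345:195
GCD = 15
Simplified = 23:13
As a decimal: 23/13 ≈ 1.77


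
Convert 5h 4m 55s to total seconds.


18295 seconds

Hours: 5 × 3600 = 18000
Minutes: 4 × 60 = 240
Seconds: 55
Total = 18000 + 240 + 55 = 18295


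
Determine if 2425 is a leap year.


Rules: divisible by 4 AND (not by 100 OR by 400)
2425 ÷ 4 = 606 remainder 1 → not divisible by 4
Not divisible by 4 → not a leap year

No


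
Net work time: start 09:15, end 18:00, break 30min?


Total time = (18×60+0) - (9×60+15)
= 1080 - 555 = 525 min
Minus break: 525 - 30 = 495 min
= 8h 15m

8h 15m (495 minutes)


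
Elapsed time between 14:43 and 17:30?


2h 47m

End time in minutes: 17×60 + 30 = 1050
Start time in minutes: 14×60 + 43 = 883
Difference = 1050 - 883 = 167 minutes
= 2 hours 47 minutes


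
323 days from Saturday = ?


Start: Saturday (index 5)
(5 + 323) mod 7
= 328 mod 7
= 6
Index 6 → Sunday

Sunday


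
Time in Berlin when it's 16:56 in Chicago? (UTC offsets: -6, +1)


23:56

Time difference = UTC+1 - UTC-6 = +7 hours
New hour = (16 + 7) mod 24
= 23 mod 24 = 23
Minutes unchanged → 23:56


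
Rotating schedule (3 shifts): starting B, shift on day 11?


Shifts: A, B, C
Start: B (index 1)
Day 11: (1 + 11 - 1) mod 3
= 11 mod 3
= 2
Index 2 → shift C

Shift C


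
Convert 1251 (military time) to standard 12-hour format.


Hour: 12
12 → 12 PM (noon)

12:51 PM


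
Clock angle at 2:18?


Hour hand = 2×30 + 18×0.5 = 69.0°
Minute hand = 18×6 = 108°
Difference = |69.0 - 108| = 39.0°

39.0°


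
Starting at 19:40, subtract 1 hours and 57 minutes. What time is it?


17:43

Start: 1180 minutes from midnight
Subtract: 117 minutes
Remaining: 1180 - 117 = 1063
Hours: 17, Minutes: 43


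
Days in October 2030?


31 days

Month: October (month 10)
October has 31 days


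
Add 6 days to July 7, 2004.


July 13, 2004

Start: July 7, 2004
Add 6 days
July 7 + 6 = July 13, 2004


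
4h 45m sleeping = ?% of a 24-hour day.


Time: 285 minutes
Day: 1440 minutes
Percentage = (285/1440) × 100 ≈ 19.8%

19.8%


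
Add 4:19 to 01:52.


Start: 112 minutes from midnight
Add: 259 minutes
Total: 371 minutes
Hours: 371 ÷ 60 = 6 remainder 11

06:11


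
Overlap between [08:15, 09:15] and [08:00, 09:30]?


Meeting A: 495-555 (in minutes from midnight)
Meeting B: 480-570
Overlap start = max(495, 480) = 495
Overlap end = min(555, 570) = 555
Overlap = max(0, 555 - 495) = 60 min

60 minutes


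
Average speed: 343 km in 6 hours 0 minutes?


57.2 km/h

Distance: 343 km
Time: 6 hours
Speed = 343 / 6 ≈ 57.2 km/h


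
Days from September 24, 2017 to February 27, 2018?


From September 24, 2017 to February 27, 2018
Rest of September 2017: 30 - 24 = 6
Full months: October 31, November 30, December 31, January 31
Days into February 2018: 27
Total = 6 + 31 + 30 + 31 + 31 + 27 = 156 days

156 days


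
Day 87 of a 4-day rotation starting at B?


Shift D

Shifts: A, B, C, D
Start: B (index 1)
Day 87: (1 + 87 - 1) mod 4
= 87 mod 4
= 3
Index 3 → shift D


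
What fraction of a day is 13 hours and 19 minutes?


Total minutes: 13×60 + 19 = 799
Day = 24×60 = 1440 minutes
Fraction = 799/1440 ≈ 0.5549
As a percentage: 799/1440 × 100 ≈ 55.49%

0.5549 (55.49%)


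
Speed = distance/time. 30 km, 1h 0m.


Distance: 30 km
Time: 1 hours
Speed = 30 / 1 = 30.0 km/h

30.0 km/h


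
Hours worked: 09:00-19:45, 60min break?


9h 45m (585 minutes)

Total time = (19×60+45) - (9×60+0)
= 1185 - 540 = 645 min
Minus break: 645 - 60 = 585 min
= 9h 45m


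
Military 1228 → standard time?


12:28 PM

Hour: 12
12 → 12 PM (noon)


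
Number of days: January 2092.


Month: January (month 1)
January has 31 days

31 days


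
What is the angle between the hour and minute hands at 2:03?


43.5°

Hour hand = 2×30 + 3×0.5 = 61.5°
Minute hand = 3×6 = 18°
Difference = |61.5 - 18| = 43.5°


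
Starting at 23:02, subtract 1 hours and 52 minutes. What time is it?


Start: 1382 minutes from midnight
Subtract: 112 minutes
Remaining: 1382 - 112 = 1270
Hours: 21, Minutes: 10

21:10


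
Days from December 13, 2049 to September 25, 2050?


286 days

From December 13, 2049 to September 25, 2050
Rest of December 2049: 31 - 13 = 18
Full months: January 31, February 2050 28, March 31, April 30, May 31, June 30, July 31, August 31
Days into September 2050: 25
Total = 18 + 31 + 28 + 31 + 30 + 31 + 30 + 31 + 31 + 25 = 286 days


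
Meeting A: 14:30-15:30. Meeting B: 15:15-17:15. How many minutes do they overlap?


Meeting A: 870-930 (in minutes from midnight)
Meeting B: 915-1035
Overlap start = max(870, 915) = 915
Overlap end = min(930, 1035) = 930
Overlap = max(0, 930 - 915) = 15 min

15 minutes


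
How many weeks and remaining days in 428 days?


61 weeks 1 days

Weeks: 428 ÷ 7 = 61 remainder 1


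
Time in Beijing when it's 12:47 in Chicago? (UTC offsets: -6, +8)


02:47 (next day)

Time difference = UTC+8 - UTC-6 = +14 hours
New hour = (12 + 14) mod 24
= 26 mod 24 = 2
Minutes unchanged → 02:47; 26 ≥ 24 → next day


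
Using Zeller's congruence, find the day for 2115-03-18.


Zeller's congruence:
q=18, m=3, k=15, j=21
h = (18 + ⌊13×4/5⌋ + 15 + ⌊15/4⌋ + ⌊21/4⌋ - 2×21) mod 7
= (18 + 10 + 15 + 3 + 5 - 42) mod 7
= 9 mod 7 = 2
h=2 → Monday

Monday


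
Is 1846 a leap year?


No

Rules: divisible by 4 AND (not by 100 OR by 400)
1846 ÷ 4 = 461 remainder 2 → not divisible by 4
Not divisible by 4 → not a leap year


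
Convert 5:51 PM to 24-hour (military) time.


Input: 5:51 PM
PM: 5 + 12 = 17

17:51


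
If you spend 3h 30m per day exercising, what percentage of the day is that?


Time: 210 minutes
Day: 1440 minutes
Percentage = (210/1440) × 100 ≈ 14.6%

14.6%


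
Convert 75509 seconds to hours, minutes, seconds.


Hours: 75509 ÷ 3600 = 20 remainder 3509
Minutes: 3509 ÷ 60 = 58 remainder 29
Seconds: 29

20h 58m 29s


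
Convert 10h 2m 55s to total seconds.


36175 seconds

Hours: 10 × 3600 = 36000
Minutes: 2 × 60 = 120
Seconds: 55
Total = 36000 + 120 + 55 = 36175


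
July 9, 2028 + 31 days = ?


Start: July 9, 2028
Add 31 days
July 9 → August 1: 31 - 9 + 1 = 23 days (31 - 23 = 8 left)
August 1 + 8 = August 9, 2028

August 9, 2028


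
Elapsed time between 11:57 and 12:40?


0h 43m

End time in minutes: 12×60 + 40 = 760
Start time in minutes: 11×60 + 57 = 717
Difference = 760 - 717 = 43 minutes
= 0 hours 43 minutes


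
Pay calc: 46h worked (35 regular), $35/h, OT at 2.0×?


$1995.00

Regular: 35h × $35 = $1225.00
Overtime: 46 - 35 = 11h
OT pay: 11h × $35 × 2.0 = $770.00
Total = $1225.00 + $770.00 = $1995.00


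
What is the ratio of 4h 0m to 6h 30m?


Duration 1: 240 minutes
Duration 2: 390 minutes
Ratio = 240:390
GCD = 30
Simplified = 8:13
As a decimal: 8/13 ≈ 0.62

8:13 (0.62)


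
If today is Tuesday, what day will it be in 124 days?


Sunday

Start: Tuesday (index 1)
(1 + 124) mod 7
= 125 mod 7
= 6
Index 6 → Sunday


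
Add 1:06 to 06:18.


07:24

Start: 378 minutes from midnight
Add: 66 minutes
Total: 444 minutes
Hours: 444 ÷ 60 = 7 remainder 24


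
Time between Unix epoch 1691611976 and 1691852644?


Difference = 1691852644 - 1691611976 = 240668 seconds
In hours: 240668 / 3600 ≈ 66.9
In days: 240668 / 86400 ≈ 2.79

240668 seconds (66.9 hours / 2.79 days)


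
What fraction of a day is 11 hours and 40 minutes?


0.4861 (48.61%)

Total minutes: 11×60 + 40 = 700
Day = 24×60 = 1440 minutes
Fraction = 700/1440 ≈ 0.4861
As a percentage: 700/1440 × 100 ≈ 48.61%


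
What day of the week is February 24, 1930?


Monday

Zeller's congruence:
q=24, m=14, k=29, j=19
h = (24 + ⌊13×15/5⌋ + 29 + ⌊29/4⌋ + ⌊19/4⌋ - 2×19) mod 7
= (24 + 39 + 29 + 7 + 4 - 38) mod 7
= 65 mod 7 = 2
h=2 → Monday


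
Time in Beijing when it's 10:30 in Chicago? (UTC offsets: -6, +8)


Time difference = UTC+8 - UTC-6 = +14 hours
New hour = (10 + 14) mod 24
= 24 mod 24 = 0
Minutes unchanged → 00:30; 24 ≥ 24 → next day

00:30 (next day)


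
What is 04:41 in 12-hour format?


Hour: 4
4 < 12 → AM

4:41 AM


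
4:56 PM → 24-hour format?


16:56

Input: 4:56 PM
PM: 4 + 12 = 16


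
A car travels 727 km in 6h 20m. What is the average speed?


114.8 km/h

Distance: 727 km
Time: 6h 20m = 380 min = 380/60 = 19/3 hours
Speed = 727 ÷ (19/3) = 727 × 3 / 19 = 2181/19 ≈ 114.8 km/h


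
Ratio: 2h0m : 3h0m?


2:3 (0.67)

Duration 1: 120 minutes
Duration 2: 180 minutes
Ratio = 120:180
GCD = 60
Simplified = 2:3
As a decimal: 2/3 ≈ 0.67


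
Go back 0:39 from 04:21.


Start: 261 minutes from midnight
Subtract: 39 minutes
Remaining: 261 - 39 = 222
Hours: 3, Minutes: 42

03:42


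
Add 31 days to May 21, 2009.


June 21, 2009

Start: May 21, 2009
Add 31 days
May 21 → June 1: 31 - 21 + 1 = 11 days (31 - 11 = 20 left)
June 1 + 20 = June 21, 2009


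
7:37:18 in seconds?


Hours: 7 × 3600 = 25200
Minutes: 37 × 60 = 2220
Seconds: 18
Total = 25200 + 2220 + 18 = 27438

27438 seconds


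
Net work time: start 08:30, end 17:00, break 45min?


Total time = (17×60+0) - (8×60+30)
= 1020 - 510 = 510 min
Minus break: 510 - 45 = 465 min
= 7h 45m

7h 45m (465 minutes)


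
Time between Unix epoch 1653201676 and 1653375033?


173357 seconds (48.2 hours / 2.01 days)

Difference = 1653375033 - 1653201676 = 173357 seconds
In hours: 173357 / 3600 ≈ 48.2
In days: 173357 / 86400 ≈ 2.01


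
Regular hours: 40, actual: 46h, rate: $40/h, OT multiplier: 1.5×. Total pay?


$1960.00

Regular: 40h × $40 = $1600.00
Overtime: 46 - 40 = 6h
OT pay: 6h × $40 × 1.5 = $360.00
Total = $1600.00 + $360.00 = $1960.00


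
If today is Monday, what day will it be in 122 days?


Start: Monday (index 0)
(0 + 122) mod 7
= 122 mod 7
= 3
Index 3 → Thursday

Thursday


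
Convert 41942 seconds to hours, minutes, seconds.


Hours: 41942 ÷ 3600 = 11 remainder 2342
Minutes: 2342 ÷ 60 = 39 remainder 2
Seconds: 2

11h 39m 2s


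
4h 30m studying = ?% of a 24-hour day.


18.8%

Time: 270 minutes
Day: 1440 minutes
Percentage = (270/1440) × 100 ≈ 18.8%


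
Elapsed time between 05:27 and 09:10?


3h 43m

End time in minutes: 9×60 + 10 = 550
Start time in minutes: 5×60 + 27 = 327
Difference = 550 - 327 = 223 minutes
= 3 hours 43 minutes
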